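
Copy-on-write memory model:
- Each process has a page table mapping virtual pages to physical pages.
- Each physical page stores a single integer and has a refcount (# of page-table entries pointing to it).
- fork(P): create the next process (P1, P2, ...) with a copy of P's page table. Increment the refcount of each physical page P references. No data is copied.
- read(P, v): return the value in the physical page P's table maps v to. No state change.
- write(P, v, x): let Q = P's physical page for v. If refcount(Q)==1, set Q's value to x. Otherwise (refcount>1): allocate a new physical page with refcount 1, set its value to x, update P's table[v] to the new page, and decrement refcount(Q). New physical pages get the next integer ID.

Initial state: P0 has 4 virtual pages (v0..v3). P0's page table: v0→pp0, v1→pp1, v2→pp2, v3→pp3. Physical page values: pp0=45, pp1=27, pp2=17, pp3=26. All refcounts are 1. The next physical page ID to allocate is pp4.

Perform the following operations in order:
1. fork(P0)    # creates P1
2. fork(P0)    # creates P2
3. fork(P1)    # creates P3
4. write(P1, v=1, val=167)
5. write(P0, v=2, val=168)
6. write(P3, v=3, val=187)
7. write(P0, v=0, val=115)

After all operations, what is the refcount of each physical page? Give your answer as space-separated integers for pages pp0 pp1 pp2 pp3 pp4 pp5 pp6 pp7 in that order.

Answer: 3 3 3 3 1 1 1 1

Derivation:
Op 1: fork(P0) -> P1. 4 ppages; refcounts: pp0:2 pp1:2 pp2:2 pp3:2
Op 2: fork(P0) -> P2. 4 ppages; refcounts: pp0:3 pp1:3 pp2:3 pp3:3
Op 3: fork(P1) -> P3. 4 ppages; refcounts: pp0:4 pp1:4 pp2:4 pp3:4
Op 4: write(P1, v1, 167). refcount(pp1)=4>1 -> COPY to pp4. 5 ppages; refcounts: pp0:4 pp1:3 pp2:4 pp3:4 pp4:1
Op 5: write(P0, v2, 168). refcount(pp2)=4>1 -> COPY to pp5. 6 ppages; refcounts: pp0:4 pp1:3 pp2:3 pp3:4 pp4:1 pp5:1
Op 6: write(P3, v3, 187). refcount(pp3)=4>1 -> COPY to pp6. 7 ppages; refcounts: pp0:4 pp1:3 pp2:3 pp3:3 pp4:1 pp5:1 pp6:1
Op 7: write(P0, v0, 115). refcount(pp0)=4>1 -> COPY to pp7. 8 ppages; refcounts: pp0:3 pp1:3 pp2:3 pp3:3 pp4:1 pp5:1 pp6:1 pp7:1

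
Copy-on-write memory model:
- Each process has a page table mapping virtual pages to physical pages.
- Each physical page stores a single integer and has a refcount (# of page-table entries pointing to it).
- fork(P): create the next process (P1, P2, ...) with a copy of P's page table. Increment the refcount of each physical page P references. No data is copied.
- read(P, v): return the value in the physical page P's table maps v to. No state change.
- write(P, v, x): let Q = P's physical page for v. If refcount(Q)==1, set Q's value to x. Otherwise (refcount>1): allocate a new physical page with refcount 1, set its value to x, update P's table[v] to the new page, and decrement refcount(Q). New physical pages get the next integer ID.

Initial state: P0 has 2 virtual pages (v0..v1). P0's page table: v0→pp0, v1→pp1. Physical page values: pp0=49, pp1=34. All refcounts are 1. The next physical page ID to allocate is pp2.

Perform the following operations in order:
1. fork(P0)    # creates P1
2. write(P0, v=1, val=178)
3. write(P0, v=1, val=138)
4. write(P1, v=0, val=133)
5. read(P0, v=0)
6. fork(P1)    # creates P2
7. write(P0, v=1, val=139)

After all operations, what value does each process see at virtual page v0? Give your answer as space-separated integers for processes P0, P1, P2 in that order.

Answer: 49 133 133

Derivation:
Op 1: fork(P0) -> P1. 2 ppages; refcounts: pp0:2 pp1:2
Op 2: write(P0, v1, 178). refcount(pp1)=2>1 -> COPY to pp2. 3 ppages; refcounts: pp0:2 pp1:1 pp2:1
Op 3: write(P0, v1, 138). refcount(pp2)=1 -> write in place. 3 ppages; refcounts: pp0:2 pp1:1 pp2:1
Op 4: write(P1, v0, 133). refcount(pp0)=2>1 -> COPY to pp3. 4 ppages; refcounts: pp0:1 pp1:1 pp2:1 pp3:1
Op 5: read(P0, v0) -> 49. No state change.
Op 6: fork(P1) -> P2. 4 ppages; refcounts: pp0:1 pp1:2 pp2:1 pp3:2
Op 7: write(P0, v1, 139). refcount(pp2)=1 -> write in place. 4 ppages; refcounts: pp0:1 pp1:2 pp2:1 pp3:2
P0: v0 -> pp0 = 49
P1: v0 -> pp3 = 133
P2: v0 -> pp3 = 133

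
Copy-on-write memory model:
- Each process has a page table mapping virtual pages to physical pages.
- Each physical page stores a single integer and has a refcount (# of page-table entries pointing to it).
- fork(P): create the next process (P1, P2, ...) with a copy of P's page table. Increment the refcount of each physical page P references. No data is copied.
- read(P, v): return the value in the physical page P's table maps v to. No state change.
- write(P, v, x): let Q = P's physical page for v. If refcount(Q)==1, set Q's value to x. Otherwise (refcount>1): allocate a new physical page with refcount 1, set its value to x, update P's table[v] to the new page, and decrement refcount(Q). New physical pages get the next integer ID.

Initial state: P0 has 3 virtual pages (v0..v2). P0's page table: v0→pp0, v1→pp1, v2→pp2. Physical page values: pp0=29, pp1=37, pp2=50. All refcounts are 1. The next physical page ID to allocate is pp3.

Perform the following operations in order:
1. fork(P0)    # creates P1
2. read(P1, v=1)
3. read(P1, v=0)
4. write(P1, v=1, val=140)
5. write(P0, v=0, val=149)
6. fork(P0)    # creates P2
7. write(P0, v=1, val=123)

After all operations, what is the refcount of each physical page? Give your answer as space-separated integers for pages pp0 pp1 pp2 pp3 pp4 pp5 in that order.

Op 1: fork(P0) -> P1. 3 ppages; refcounts: pp0:2 pp1:2 pp2:2
Op 2: read(P1, v1) -> 37. No state change.
Op 3: read(P1, v0) -> 29. No state change.
Op 4: write(P1, v1, 140). refcount(pp1)=2>1 -> COPY to pp3. 4 ppages; refcounts: pp0:2 pp1:1 pp2:2 pp3:1
Op 5: write(P0, v0, 149). refcount(pp0)=2>1 -> COPY to pp4. 5 ppages; refcounts: pp0:1 pp1:1 pp2:2 pp3:1 pp4:1
Op 6: fork(P0) -> P2. 5 ppages; refcounts: pp0:1 pp1:2 pp2:3 pp3:1 pp4:2
Op 7: write(P0, v1, 123). refcount(pp1)=2>1 -> COPY to pp5. 6 ppages; refcounts: pp0:1 pp1:1 pp2:3 pp3:1 pp4:2 pp5:1

Answer: 1 1 3 1 2 1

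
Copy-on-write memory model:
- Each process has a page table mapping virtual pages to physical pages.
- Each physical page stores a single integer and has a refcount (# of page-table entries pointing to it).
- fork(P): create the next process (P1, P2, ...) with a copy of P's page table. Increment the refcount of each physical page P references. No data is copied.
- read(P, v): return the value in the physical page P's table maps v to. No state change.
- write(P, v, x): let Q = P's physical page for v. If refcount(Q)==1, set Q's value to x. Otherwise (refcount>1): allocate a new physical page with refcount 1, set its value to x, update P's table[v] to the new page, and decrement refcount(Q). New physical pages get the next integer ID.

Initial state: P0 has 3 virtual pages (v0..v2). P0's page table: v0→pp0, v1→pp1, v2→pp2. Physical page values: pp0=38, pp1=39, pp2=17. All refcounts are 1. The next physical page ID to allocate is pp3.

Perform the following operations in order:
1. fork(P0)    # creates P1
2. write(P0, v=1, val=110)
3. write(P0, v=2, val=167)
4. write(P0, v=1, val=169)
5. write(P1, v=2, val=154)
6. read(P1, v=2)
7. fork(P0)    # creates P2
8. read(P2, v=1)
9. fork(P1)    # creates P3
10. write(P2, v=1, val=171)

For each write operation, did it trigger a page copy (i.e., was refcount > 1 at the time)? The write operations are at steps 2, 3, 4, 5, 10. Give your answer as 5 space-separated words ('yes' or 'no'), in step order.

Op 1: fork(P0) -> P1. 3 ppages; refcounts: pp0:2 pp1:2 pp2:2
Op 2: write(P0, v1, 110). refcount(pp1)=2>1 -> COPY to pp3. 4 ppages; refcounts: pp0:2 pp1:1 pp2:2 pp3:1
Op 3: write(P0, v2, 167). refcount(pp2)=2>1 -> COPY to pp4. 5 ppages; refcounts: pp0:2 pp1:1 pp2:1 pp3:1 pp4:1
Op 4: write(P0, v1, 169). refcount(pp3)=1 -> write in place. 5 ppages; refcounts: pp0:2 pp1:1 pp2:1 pp3:1 pp4:1
Op 5: write(P1, v2, 154). refcount(pp2)=1 -> write in place. 5 ppages; refcounts: pp0:2 pp1:1 pp2:1 pp3:1 pp4:1
Op 6: read(P1, v2) -> 154. No state change.
Op 7: fork(P0) -> P2. 5 ppages; refcounts: pp0:3 pp1:1 pp2:1 pp3:2 pp4:2
Op 8: read(P2, v1) -> 169. No state change.
Op 9: fork(P1) -> P3. 5 ppages; refcounts: pp0:4 pp1:2 pp2:2 pp3:2 pp4:2
Op 10: write(P2, v1, 171). refcount(pp3)=2>1 -> COPY to pp5. 6 ppages; refcounts: pp0:4 pp1:2 pp2:2 pp3:1 pp4:2 pp5:1

yes yes no no yes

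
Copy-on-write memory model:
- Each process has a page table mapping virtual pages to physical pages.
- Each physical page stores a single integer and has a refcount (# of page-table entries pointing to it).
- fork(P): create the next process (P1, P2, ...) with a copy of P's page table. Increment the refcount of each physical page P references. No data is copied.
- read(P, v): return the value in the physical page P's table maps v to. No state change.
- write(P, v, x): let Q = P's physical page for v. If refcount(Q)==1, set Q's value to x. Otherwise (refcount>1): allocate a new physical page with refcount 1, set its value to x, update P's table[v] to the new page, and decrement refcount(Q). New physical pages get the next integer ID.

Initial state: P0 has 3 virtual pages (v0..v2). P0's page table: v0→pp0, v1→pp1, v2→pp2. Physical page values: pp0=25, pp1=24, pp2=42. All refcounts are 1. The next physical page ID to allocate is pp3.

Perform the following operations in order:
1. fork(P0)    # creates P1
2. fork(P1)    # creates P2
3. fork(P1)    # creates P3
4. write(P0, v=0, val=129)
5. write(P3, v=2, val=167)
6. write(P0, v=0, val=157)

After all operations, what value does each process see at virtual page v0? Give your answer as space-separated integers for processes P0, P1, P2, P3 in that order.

Op 1: fork(P0) -> P1. 3 ppages; refcounts: pp0:2 pp1:2 pp2:2
Op 2: fork(P1) -> P2. 3 ppages; refcounts: pp0:3 pp1:3 pp2:3
Op 3: fork(P1) -> P3. 3 ppages; refcounts: pp0:4 pp1:4 pp2:4
Op 4: write(P0, v0, 129). refcount(pp0)=4>1 -> COPY to pp3. 4 ppages; refcounts: pp0:3 pp1:4 pp2:4 pp3:1
Op 5: write(P3, v2, 167). refcount(pp2)=4>1 -> COPY to pp4. 5 ppages; refcounts: pp0:3 pp1:4 pp2:3 pp3:1 pp4:1
Op 6: write(P0, v0, 157). refcount(pp3)=1 -> write in place. 5 ppages; refcounts: pp0:3 pp1:4 pp2:3 pp3:1 pp4:1
P0: v0 -> pp3 = 157
P1: v0 -> pp0 = 25
P2: v0 -> pp0 = 25
P3: v0 -> pp0 = 25

Answer: 157 25 25 25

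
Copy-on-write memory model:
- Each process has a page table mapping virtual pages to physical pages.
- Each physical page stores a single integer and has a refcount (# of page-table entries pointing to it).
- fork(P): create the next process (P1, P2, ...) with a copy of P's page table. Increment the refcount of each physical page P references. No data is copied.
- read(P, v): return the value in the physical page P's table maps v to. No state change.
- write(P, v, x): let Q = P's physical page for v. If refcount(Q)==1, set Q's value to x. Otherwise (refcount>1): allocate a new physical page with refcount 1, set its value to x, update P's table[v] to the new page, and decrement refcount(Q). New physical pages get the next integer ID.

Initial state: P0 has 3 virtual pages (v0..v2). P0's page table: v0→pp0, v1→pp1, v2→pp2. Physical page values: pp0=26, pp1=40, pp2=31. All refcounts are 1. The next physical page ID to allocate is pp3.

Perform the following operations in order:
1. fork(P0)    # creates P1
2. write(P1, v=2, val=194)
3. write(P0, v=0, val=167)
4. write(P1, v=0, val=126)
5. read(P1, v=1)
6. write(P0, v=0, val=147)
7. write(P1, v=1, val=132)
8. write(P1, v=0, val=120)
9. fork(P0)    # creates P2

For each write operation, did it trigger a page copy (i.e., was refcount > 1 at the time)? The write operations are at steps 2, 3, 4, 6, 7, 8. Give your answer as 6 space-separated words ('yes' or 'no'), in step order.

Op 1: fork(P0) -> P1. 3 ppages; refcounts: pp0:2 pp1:2 pp2:2
Op 2: write(P1, v2, 194). refcount(pp2)=2>1 -> COPY to pp3. 4 ppages; refcounts: pp0:2 pp1:2 pp2:1 pp3:1
Op 3: write(P0, v0, 167). refcount(pp0)=2>1 -> COPY to pp4. 5 ppages; refcounts: pp0:1 pp1:2 pp2:1 pp3:1 pp4:1
Op 4: write(P1, v0, 126). refcount(pp0)=1 -> write in place. 5 ppages; refcounts: pp0:1 pp1:2 pp2:1 pp3:1 pp4:1
Op 5: read(P1, v1) -> 40. No state change.
Op 6: write(P0, v0, 147). refcount(pp4)=1 -> write in place. 5 ppages; refcounts: pp0:1 pp1:2 pp2:1 pp3:1 pp4:1
Op 7: write(P1, v1, 132). refcount(pp1)=2>1 -> COPY to pp5. 6 ppages; refcounts: pp0:1 pp1:1 pp2:1 pp3:1 pp4:1 pp5:1
Op 8: write(P1, v0, 120). refcount(pp0)=1 -> write in place. 6 ppages; refcounts: pp0:1 pp1:1 pp2:1 pp3:1 pp4:1 pp5:1
Op 9: fork(P0) -> P2. 6 ppages; refcounts: pp0:1 pp1:2 pp2:2 pp3:1 pp4:2 pp5:1

yes yes no no yes no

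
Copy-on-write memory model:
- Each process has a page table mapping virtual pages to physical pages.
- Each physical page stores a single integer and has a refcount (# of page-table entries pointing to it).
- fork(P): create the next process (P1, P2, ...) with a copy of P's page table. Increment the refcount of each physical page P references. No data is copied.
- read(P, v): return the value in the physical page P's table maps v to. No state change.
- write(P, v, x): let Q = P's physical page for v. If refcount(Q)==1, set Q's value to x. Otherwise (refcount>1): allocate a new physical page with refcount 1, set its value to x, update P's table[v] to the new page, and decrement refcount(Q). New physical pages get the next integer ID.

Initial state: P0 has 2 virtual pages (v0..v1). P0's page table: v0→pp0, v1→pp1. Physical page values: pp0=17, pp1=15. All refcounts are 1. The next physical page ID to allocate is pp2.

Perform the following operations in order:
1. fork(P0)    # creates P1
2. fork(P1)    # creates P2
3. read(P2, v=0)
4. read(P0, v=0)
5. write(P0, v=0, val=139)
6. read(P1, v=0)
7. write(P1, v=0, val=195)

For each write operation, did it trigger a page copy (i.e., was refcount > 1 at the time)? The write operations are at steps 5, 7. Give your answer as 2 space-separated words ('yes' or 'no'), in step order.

Op 1: fork(P0) -> P1. 2 ppages; refcounts: pp0:2 pp1:2
Op 2: fork(P1) -> P2. 2 ppages; refcounts: pp0:3 pp1:3
Op 3: read(P2, v0) -> 17. No state change.
Op 4: read(P0, v0) -> 17. No state change.
Op 5: write(P0, v0, 139). refcount(pp0)=3>1 -> COPY to pp2. 3 ppages; refcounts: pp0:2 pp1:3 pp2:1
Op 6: read(P1, v0) -> 17. No state change.
Op 7: write(P1, v0, 195). refcount(pp0)=2>1 -> COPY to pp3. 4 ppages; refcounts: pp0:1 pp1:3 pp2:1 pp3:1

yes yes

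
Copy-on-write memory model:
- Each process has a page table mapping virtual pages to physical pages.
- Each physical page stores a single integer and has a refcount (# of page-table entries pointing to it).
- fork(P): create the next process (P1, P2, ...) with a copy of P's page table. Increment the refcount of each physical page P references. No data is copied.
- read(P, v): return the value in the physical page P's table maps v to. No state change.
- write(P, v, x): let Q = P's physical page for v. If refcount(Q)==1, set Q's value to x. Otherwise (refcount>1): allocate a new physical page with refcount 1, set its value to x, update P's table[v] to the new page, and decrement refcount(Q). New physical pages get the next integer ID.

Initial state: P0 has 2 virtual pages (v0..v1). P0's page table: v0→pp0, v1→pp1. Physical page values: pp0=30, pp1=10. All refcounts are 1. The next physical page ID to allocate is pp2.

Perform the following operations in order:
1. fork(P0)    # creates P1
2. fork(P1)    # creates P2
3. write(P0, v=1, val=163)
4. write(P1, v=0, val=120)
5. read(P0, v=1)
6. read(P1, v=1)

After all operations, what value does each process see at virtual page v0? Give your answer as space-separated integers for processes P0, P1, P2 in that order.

Op 1: fork(P0) -> P1. 2 ppages; refcounts: pp0:2 pp1:2
Op 2: fork(P1) -> P2. 2 ppages; refcounts: pp0:3 pp1:3
Op 3: write(P0, v1, 163). refcount(pp1)=3>1 -> COPY to pp2. 3 ppages; refcounts: pp0:3 pp1:2 pp2:1
Op 4: write(P1, v0, 120). refcount(pp0)=3>1 -> COPY to pp3. 4 ppages; refcounts: pp0:2 pp1:2 pp2:1 pp3:1
Op 5: read(P0, v1) -> 163. No state change.
Op 6: read(P1, v1) -> 10. No state change.
P0: v0 -> pp0 = 30
P1: v0 -> pp3 = 120
P2: v0 -> pp0 = 30

Answer: 30 120 30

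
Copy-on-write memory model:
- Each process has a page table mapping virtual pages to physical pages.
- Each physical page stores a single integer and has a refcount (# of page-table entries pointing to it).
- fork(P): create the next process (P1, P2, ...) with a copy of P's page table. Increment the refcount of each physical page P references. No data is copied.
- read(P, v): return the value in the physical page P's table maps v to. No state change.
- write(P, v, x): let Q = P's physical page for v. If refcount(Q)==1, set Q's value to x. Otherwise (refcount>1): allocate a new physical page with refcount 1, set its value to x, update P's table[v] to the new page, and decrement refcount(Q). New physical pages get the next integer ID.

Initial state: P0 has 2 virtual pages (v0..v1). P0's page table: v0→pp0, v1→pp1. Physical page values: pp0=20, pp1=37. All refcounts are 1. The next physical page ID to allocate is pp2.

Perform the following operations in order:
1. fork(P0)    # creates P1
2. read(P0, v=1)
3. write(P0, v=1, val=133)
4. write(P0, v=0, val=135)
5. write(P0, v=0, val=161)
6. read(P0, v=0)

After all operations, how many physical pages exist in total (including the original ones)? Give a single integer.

Op 1: fork(P0) -> P1. 2 ppages; refcounts: pp0:2 pp1:2
Op 2: read(P0, v1) -> 37. No state change.
Op 3: write(P0, v1, 133). refcount(pp1)=2>1 -> COPY to pp2. 3 ppages; refcounts: pp0:2 pp1:1 pp2:1
Op 4: write(P0, v0, 135). refcount(pp0)=2>1 -> COPY to pp3. 4 ppages; refcounts: pp0:1 pp1:1 pp2:1 pp3:1
Op 5: write(P0, v0, 161). refcount(pp3)=1 -> write in place. 4 ppages; refcounts: pp0:1 pp1:1 pp2:1 pp3:1
Op 6: read(P0, v0) -> 161. No state change.

Answer: 4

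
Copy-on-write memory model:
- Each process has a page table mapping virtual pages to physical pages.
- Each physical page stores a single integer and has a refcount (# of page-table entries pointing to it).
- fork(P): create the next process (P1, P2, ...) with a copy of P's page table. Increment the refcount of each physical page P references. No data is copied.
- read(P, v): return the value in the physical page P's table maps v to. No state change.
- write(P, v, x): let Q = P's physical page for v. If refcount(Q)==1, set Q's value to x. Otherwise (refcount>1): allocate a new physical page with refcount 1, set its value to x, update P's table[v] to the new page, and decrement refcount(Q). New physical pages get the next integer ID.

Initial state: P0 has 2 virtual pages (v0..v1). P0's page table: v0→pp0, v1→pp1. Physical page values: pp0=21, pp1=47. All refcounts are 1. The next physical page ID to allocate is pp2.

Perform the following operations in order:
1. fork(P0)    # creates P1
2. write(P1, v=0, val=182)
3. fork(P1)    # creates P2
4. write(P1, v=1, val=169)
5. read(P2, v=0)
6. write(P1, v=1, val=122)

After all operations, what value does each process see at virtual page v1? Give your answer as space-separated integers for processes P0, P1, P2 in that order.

Op 1: fork(P0) -> P1. 2 ppages; refcounts: pp0:2 pp1:2
Op 2: write(P1, v0, 182). refcount(pp0)=2>1 -> COPY to pp2. 3 ppages; refcounts: pp0:1 pp1:2 pp2:1
Op 3: fork(P1) -> P2. 3 ppages; refcounts: pp0:1 pp1:3 pp2:2
Op 4: write(P1, v1, 169). refcount(pp1)=3>1 -> COPY to pp3. 4 ppages; refcounts: pp0:1 pp1:2 pp2:2 pp3:1
Op 5: read(P2, v0) -> 182. No state change.
Op 6: write(P1, v1, 122). refcount(pp3)=1 -> write in place. 4 ppages; refcounts: pp0:1 pp1:2 pp2:2 pp3:1
P0: v1 -> pp1 = 47
P1: v1 -> pp3 = 122
P2: v1 -> pp1 = 47

Answer: 47 122 47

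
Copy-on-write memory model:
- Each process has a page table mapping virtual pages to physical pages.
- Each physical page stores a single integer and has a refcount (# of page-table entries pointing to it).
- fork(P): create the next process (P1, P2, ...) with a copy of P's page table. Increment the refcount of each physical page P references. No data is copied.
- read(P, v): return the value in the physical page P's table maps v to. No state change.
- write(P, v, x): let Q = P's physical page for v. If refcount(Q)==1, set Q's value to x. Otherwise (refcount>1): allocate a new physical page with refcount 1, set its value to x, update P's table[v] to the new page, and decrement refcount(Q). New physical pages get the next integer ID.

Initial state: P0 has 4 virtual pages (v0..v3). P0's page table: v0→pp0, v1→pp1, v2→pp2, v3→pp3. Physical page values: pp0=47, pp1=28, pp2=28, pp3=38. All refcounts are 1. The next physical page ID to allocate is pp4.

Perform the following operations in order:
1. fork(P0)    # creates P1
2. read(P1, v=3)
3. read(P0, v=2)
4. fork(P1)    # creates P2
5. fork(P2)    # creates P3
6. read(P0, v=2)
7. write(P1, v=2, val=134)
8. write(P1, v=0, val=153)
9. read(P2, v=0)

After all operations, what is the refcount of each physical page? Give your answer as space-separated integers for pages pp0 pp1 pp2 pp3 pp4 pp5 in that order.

Op 1: fork(P0) -> P1. 4 ppages; refcounts: pp0:2 pp1:2 pp2:2 pp3:2
Op 2: read(P1, v3) -> 38. No state change.
Op 3: read(P0, v2) -> 28. No state change.
Op 4: fork(P1) -> P2. 4 ppages; refcounts: pp0:3 pp1:3 pp2:3 pp3:3
Op 5: fork(P2) -> P3. 4 ppages; refcounts: pp0:4 pp1:4 pp2:4 pp3:4
Op 6: read(P0, v2) -> 28. No state change.
Op 7: write(P1, v2, 134). refcount(pp2)=4>1 -> COPY to pp4. 5 ppages; refcounts: pp0:4 pp1:4 pp2:3 pp3:4 pp4:1
Op 8: write(P1, v0, 153). refcount(pp0)=4>1 -> COPY to pp5. 6 ppages; refcounts: pp0:3 pp1:4 pp2:3 pp3:4 pp4:1 pp5:1
Op 9: read(P2, v0) -> 47. No state change.

Answer: 3 4 3 4 1 1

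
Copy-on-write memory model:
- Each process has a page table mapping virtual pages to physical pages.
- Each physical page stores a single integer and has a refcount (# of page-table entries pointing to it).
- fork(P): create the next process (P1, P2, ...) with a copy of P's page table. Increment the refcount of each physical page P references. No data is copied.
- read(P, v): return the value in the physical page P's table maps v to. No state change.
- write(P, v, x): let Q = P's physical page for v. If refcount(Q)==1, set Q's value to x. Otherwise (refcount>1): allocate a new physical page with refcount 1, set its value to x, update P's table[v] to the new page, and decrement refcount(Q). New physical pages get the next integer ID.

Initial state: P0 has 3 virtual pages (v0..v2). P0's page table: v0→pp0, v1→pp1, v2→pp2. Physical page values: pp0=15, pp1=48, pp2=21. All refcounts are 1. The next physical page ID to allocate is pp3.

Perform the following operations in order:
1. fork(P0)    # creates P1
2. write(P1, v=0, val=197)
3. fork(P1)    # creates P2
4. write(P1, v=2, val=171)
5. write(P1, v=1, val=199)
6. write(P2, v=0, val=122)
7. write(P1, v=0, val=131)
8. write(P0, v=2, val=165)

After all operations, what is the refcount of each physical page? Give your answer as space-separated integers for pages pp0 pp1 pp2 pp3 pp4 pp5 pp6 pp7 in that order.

Answer: 1 2 1 1 1 1 1 1

Derivation:
Op 1: fork(P0) -> P1. 3 ppages; refcounts: pp0:2 pp1:2 pp2:2
Op 2: write(P1, v0, 197). refcount(pp0)=2>1 -> COPY to pp3. 4 ppages; refcounts: pp0:1 pp1:2 pp2:2 pp3:1
Op 3: fork(P1) -> P2. 4 ppages; refcounts: pp0:1 pp1:3 pp2:3 pp3:2
Op 4: write(P1, v2, 171). refcount(pp2)=3>1 -> COPY to pp4. 5 ppages; refcounts: pp0:1 pp1:3 pp2:2 pp3:2 pp4:1
Op 5: write(P1, v1, 199). refcount(pp1)=3>1 -> COPY to pp5. 6 ppages; refcounts: pp0:1 pp1:2 pp2:2 pp3:2 pp4:1 pp5:1
Op 6: write(P2, v0, 122). refcount(pp3)=2>1 -> COPY to pp6. 7 ppages; refcounts: pp0:1 pp1:2 pp2:2 pp3:1 pp4:1 pp5:1 pp6:1
Op 7: write(P1, v0, 131). refcount(pp3)=1 -> write in place. 7 ppages; refcounts: pp0:1 pp1:2 pp2:2 pp3:1 pp4:1 pp5:1 pp6:1
Op 8: write(P0, v2, 165). refcount(pp2)=2>1 -> COPY to pp7. 8 ppages; refcounts: pp0:1 pp1:2 pp2:1 pp3:1 pp4:1 pp5:1 pp6:1 pp7:1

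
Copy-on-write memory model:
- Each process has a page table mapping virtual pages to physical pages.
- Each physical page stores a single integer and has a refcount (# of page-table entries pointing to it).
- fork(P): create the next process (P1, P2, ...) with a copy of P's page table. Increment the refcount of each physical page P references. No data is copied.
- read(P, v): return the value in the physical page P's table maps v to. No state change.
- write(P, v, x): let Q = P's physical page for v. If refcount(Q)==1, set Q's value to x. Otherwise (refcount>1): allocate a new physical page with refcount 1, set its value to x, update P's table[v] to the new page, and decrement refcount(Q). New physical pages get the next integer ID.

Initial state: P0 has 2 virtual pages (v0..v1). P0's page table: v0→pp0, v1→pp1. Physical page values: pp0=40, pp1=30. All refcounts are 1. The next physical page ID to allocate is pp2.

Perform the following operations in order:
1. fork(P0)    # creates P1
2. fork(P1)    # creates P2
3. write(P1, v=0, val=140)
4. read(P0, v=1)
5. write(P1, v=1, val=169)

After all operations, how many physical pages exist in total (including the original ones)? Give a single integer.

Op 1: fork(P0) -> P1. 2 ppages; refcounts: pp0:2 pp1:2
Op 2: fork(P1) -> P2. 2 ppages; refcounts: pp0:3 pp1:3
Op 3: write(P1, v0, 140). refcount(pp0)=3>1 -> COPY to pp2. 3 ppages; refcounts: pp0:2 pp1:3 pp2:1
Op 4: read(P0, v1) -> 30. No state change.
Op 5: write(P1, v1, 169). refcount(pp1)=3>1 -> COPY to pp3. 4 ppages; refcounts: pp0:2 pp1:2 pp2:1 pp3:1

Answer: 4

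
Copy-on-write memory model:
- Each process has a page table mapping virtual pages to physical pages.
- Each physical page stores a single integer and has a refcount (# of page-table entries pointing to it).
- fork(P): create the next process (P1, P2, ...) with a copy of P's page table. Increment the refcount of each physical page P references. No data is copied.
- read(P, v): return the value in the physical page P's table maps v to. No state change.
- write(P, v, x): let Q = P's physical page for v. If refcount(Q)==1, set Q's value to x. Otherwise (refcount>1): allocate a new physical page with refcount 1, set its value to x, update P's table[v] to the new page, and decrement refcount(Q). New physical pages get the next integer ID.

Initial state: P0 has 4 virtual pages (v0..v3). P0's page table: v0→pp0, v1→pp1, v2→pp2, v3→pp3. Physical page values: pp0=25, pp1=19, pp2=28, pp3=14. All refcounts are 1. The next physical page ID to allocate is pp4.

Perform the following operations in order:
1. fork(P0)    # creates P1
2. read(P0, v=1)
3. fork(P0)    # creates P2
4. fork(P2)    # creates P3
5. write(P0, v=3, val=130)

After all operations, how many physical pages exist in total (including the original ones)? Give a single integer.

Answer: 5

Derivation:
Op 1: fork(P0) -> P1. 4 ppages; refcounts: pp0:2 pp1:2 pp2:2 pp3:2
Op 2: read(P0, v1) -> 19. No state change.
Op 3: fork(P0) -> P2. 4 ppages; refcounts: pp0:3 pp1:3 pp2:3 pp3:3
Op 4: fork(P2) -> P3. 4 ppages; refcounts: pp0:4 pp1:4 pp2:4 pp3:4
Op 5: write(P0, v3, 130). refcount(pp3)=4>1 -> COPY to pp4. 5 ppages; refcounts: pp0:4 pp1:4 pp2:4 pp3:3 pp4:1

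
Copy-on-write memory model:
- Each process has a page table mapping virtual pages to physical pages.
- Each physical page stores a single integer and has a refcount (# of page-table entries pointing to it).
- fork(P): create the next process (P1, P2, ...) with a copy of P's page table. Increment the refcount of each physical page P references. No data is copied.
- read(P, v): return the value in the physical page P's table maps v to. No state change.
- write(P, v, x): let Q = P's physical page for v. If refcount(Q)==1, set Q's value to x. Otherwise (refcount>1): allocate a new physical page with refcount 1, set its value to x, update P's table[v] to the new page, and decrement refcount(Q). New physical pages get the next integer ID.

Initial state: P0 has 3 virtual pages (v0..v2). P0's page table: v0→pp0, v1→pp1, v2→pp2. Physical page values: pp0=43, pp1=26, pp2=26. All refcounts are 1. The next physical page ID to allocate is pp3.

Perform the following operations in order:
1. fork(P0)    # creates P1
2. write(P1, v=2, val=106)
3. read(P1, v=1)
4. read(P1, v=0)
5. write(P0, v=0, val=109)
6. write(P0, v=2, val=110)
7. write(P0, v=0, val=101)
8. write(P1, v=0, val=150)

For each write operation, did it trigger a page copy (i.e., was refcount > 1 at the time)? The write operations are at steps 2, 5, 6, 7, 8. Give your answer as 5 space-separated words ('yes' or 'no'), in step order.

Op 1: fork(P0) -> P1. 3 ppages; refcounts: pp0:2 pp1:2 pp2:2
Op 2: write(P1, v2, 106). refcount(pp2)=2>1 -> COPY to pp3. 4 ppages; refcounts: pp0:2 pp1:2 pp2:1 pp3:1
Op 3: read(P1, v1) -> 26. No state change.
Op 4: read(P1, v0) -> 43. No state change.
Op 5: write(P0, v0, 109). refcount(pp0)=2>1 -> COPY to pp4. 5 ppages; refcounts: pp0:1 pp1:2 pp2:1 pp3:1 pp4:1
Op 6: write(P0, v2, 110). refcount(pp2)=1 -> write in place. 5 ppages; refcounts: pp0:1 pp1:2 pp2:1 pp3:1 pp4:1
Op 7: write(P0, v0, 101). refcount(pp4)=1 -> write in place. 5 ppages; refcounts: pp0:1 pp1:2 pp2:1 pp3:1 pp4:1
Op 8: write(P1, v0, 150). refcount(pp0)=1 -> write in place. 5 ppages; refcounts: pp0:1 pp1:2 pp2:1 pp3:1 pp4:1

yes yes no no no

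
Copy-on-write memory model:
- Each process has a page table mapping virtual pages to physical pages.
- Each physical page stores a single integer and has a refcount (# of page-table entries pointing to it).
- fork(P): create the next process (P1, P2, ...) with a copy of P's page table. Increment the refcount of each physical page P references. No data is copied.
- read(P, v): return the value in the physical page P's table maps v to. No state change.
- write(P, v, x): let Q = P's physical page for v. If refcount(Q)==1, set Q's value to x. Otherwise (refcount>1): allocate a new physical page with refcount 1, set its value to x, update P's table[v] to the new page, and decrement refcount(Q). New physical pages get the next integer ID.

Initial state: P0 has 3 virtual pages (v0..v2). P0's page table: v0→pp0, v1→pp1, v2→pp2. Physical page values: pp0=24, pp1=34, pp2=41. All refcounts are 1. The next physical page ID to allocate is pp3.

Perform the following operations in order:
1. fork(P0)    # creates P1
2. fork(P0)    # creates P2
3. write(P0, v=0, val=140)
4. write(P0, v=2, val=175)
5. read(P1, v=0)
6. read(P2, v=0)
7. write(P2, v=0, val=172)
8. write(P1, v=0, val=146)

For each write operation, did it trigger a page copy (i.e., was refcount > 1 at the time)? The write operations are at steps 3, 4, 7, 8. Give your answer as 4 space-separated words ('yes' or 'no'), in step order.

Op 1: fork(P0) -> P1. 3 ppages; refcounts: pp0:2 pp1:2 pp2:2
Op 2: fork(P0) -> P2. 3 ppages; refcounts: pp0:3 pp1:3 pp2:3
Op 3: write(P0, v0, 140). refcount(pp0)=3>1 -> COPY to pp3. 4 ppages; refcounts: pp0:2 pp1:3 pp2:3 pp3:1
Op 4: write(P0, v2, 175). refcount(pp2)=3>1 -> COPY to pp4. 5 ppages; refcounts: pp0:2 pp1:3 pp2:2 pp3:1 pp4:1
Op 5: read(P1, v0) -> 24. No state change.
Op 6: read(P2, v0) -> 24. No state change.
Op 7: write(P2, v0, 172). refcount(pp0)=2>1 -> COPY to pp5. 6 ppages; refcounts: pp0:1 pp1:3 pp2:2 pp3:1 pp4:1 pp5:1
Op 8: write(P1, v0, 146). refcount(pp0)=1 -> write in place. 6 ppages; refcounts: pp0:1 pp1:3 pp2:2 pp3:1 pp4:1 pp5:1

yes yes yes no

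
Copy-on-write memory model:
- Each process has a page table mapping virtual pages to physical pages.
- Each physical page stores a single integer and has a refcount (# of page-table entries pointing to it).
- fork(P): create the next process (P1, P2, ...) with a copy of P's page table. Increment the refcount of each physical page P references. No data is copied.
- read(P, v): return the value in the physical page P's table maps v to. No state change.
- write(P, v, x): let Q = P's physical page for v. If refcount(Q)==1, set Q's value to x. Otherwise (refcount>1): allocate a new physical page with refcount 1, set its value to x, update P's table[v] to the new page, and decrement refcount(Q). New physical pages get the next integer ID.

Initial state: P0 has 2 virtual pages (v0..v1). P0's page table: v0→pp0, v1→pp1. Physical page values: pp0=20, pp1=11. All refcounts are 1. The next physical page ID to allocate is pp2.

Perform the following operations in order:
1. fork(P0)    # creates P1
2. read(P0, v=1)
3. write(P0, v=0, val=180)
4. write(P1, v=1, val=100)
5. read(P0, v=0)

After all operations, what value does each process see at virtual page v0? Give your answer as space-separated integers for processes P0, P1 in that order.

Op 1: fork(P0) -> P1. 2 ppages; refcounts: pp0:2 pp1:2
Op 2: read(P0, v1) -> 11. No state change.
Op 3: write(P0, v0, 180). refcount(pp0)=2>1 -> COPY to pp2. 3 ppages; refcounts: pp0:1 pp1:2 pp2:1
Op 4: write(P1, v1, 100). refcount(pp1)=2>1 -> COPY to pp3. 4 ppages; refcounts: pp0:1 pp1:1 pp2:1 pp3:1
Op 5: read(P0, v0) -> 180. No state change.
P0: v0 -> pp2 = 180
P1: v0 -> pp0 = 20

Answer: 180 20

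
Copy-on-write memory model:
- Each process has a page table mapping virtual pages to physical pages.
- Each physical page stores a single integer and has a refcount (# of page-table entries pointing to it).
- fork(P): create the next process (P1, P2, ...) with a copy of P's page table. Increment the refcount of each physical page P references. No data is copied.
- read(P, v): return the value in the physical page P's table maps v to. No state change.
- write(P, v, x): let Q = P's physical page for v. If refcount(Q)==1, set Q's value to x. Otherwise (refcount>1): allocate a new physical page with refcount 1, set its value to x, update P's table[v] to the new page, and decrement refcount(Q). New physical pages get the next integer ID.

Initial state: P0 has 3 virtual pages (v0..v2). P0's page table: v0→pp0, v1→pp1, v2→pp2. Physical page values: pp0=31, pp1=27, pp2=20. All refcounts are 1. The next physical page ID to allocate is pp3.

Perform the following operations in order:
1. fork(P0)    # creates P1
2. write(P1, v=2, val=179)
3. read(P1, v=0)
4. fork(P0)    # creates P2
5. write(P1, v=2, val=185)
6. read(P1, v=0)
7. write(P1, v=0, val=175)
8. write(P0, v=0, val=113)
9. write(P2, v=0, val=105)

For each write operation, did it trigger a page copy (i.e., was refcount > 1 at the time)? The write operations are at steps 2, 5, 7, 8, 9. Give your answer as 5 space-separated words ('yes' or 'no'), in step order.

Op 1: fork(P0) -> P1. 3 ppages; refcounts: pp0:2 pp1:2 pp2:2
Op 2: write(P1, v2, 179). refcount(pp2)=2>1 -> COPY to pp3. 4 ppages; refcounts: pp0:2 pp1:2 pp2:1 pp3:1
Op 3: read(P1, v0) -> 31. No state change.
Op 4: fork(P0) -> P2. 4 ppages; refcounts: pp0:3 pp1:3 pp2:2 pp3:1
Op 5: write(P1, v2, 185). refcount(pp3)=1 -> write in place. 4 ppages; refcounts: pp0:3 pp1:3 pp2:2 pp3:1
Op 6: read(P1, v0) -> 31. No state change.
Op 7: write(P1, v0, 175). refcount(pp0)=3>1 -> COPY to pp4. 5 ppages; refcounts: pp0:2 pp1:3 pp2:2 pp3:1 pp4:1
Op 8: write(P0, v0, 113). refcount(pp0)=2>1 -> COPY to pp5. 6 ppages; refcounts: pp0:1 pp1:3 pp2:2 pp3:1 pp4:1 pp5:1
Op 9: write(P2, v0, 105). refcount(pp0)=1 -> write in place. 6 ppages; refcounts: pp0:1 pp1:3 pp2:2 pp3:1 pp4:1 pp5:1

yes no yes yes no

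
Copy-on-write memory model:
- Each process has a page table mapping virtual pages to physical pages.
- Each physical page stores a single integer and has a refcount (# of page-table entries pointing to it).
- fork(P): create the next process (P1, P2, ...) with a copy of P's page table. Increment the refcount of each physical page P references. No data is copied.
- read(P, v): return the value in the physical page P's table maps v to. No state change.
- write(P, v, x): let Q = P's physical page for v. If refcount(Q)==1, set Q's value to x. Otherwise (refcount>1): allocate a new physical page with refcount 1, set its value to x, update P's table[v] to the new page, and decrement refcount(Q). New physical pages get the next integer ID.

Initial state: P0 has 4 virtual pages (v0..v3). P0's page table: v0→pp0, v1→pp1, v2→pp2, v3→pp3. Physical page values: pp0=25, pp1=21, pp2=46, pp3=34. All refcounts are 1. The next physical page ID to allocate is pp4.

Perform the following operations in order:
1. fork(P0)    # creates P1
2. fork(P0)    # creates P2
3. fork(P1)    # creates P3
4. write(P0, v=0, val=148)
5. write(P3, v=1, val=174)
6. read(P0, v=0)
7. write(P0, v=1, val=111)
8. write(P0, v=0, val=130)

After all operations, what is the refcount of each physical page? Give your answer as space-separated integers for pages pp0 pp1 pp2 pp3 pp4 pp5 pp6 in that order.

Op 1: fork(P0) -> P1. 4 ppages; refcounts: pp0:2 pp1:2 pp2:2 pp3:2
Op 2: fork(P0) -> P2. 4 ppages; refcounts: pp0:3 pp1:3 pp2:3 pp3:3
Op 3: fork(P1) -> P3. 4 ppages; refcounts: pp0:4 pp1:4 pp2:4 pp3:4
Op 4: write(P0, v0, 148). refcount(pp0)=4>1 -> COPY to pp4. 5 ppages; refcounts: pp0:3 pp1:4 pp2:4 pp3:4 pp4:1
Op 5: write(P3, v1, 174). refcount(pp1)=4>1 -> COPY to pp5. 6 ppages; refcounts: pp0:3 pp1:3 pp2:4 pp3:4 pp4:1 pp5:1
Op 6: read(P0, v0) -> 148. No state change.
Op 7: write(P0, v1, 111). refcount(pp1)=3>1 -> COPY to pp6. 7 ppages; refcounts: pp0:3 pp1:2 pp2:4 pp3:4 pp4:1 pp5:1 pp6:1
Op 8: write(P0, v0, 130). refcount(pp4)=1 -> write in place. 7 ppages; refcounts: pp0:3 pp1:2 pp2:4 pp3:4 pp4:1 pp5:1 pp6:1

Answer: 3 2 4 4 1 1 1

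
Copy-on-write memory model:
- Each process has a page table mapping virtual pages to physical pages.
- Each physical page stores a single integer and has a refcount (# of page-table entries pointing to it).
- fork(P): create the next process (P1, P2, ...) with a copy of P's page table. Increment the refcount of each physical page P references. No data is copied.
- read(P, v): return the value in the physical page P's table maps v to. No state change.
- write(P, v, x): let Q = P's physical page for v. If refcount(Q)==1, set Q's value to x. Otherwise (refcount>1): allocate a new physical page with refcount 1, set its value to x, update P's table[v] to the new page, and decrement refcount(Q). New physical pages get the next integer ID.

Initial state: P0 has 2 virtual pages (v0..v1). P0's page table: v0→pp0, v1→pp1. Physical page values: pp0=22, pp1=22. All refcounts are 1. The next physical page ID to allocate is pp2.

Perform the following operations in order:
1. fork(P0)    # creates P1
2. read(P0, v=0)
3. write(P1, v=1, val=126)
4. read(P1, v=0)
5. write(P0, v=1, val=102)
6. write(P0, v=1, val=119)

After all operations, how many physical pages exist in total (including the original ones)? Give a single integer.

Op 1: fork(P0) -> P1. 2 ppages; refcounts: pp0:2 pp1:2
Op 2: read(P0, v0) -> 22. No state change.
Op 3: write(P1, v1, 126). refcount(pp1)=2>1 -> COPY to pp2. 3 ppages; refcounts: pp0:2 pp1:1 pp2:1
Op 4: read(P1, v0) -> 22. No state change.
Op 5: write(P0, v1, 102). refcount(pp1)=1 -> write in place. 3 ppages; refcounts: pp0:2 pp1:1 pp2:1
Op 6: write(P0, v1, 119). refcount(pp1)=1 -> write in place. 3 ppages; refcounts: pp0:2 pp1:1 pp2:1

Answer: 3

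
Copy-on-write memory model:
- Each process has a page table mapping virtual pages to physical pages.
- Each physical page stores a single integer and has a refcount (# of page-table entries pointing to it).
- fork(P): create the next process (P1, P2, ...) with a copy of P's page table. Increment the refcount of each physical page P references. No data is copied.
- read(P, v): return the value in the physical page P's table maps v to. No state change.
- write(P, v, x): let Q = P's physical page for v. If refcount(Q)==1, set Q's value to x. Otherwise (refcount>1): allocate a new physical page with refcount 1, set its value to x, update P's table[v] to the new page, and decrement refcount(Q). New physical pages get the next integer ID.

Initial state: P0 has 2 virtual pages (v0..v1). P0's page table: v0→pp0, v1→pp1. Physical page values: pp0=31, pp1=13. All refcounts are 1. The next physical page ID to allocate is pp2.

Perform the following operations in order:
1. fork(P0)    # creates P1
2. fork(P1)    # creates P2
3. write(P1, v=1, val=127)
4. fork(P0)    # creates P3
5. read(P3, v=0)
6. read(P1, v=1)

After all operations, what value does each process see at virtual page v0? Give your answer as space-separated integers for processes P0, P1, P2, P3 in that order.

Answer: 31 31 31 31

Derivation:
Op 1: fork(P0) -> P1. 2 ppages; refcounts: pp0:2 pp1:2
Op 2: fork(P1) -> P2. 2 ppages; refcounts: pp0:3 pp1:3
Op 3: write(P1, v1, 127). refcount(pp1)=3>1 -> COPY to pp2. 3 ppages; refcounts: pp0:3 pp1:2 pp2:1
Op 4: fork(P0) -> P3. 3 ppages; refcounts: pp0:4 pp1:3 pp2:1
Op 5: read(P3, v0) -> 31. No state change.
Op 6: read(P1, v1) -> 127. No state change.
P0: v0 -> pp0 = 31
P1: v0 -> pp0 = 31
P2: v0 -> pp0 = 31
P3: v0 -> pp0 = 31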